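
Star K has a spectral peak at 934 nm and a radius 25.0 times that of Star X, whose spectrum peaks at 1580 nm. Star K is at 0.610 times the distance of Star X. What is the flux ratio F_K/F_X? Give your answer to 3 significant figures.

Wien's law: T_K/T_X = λ_X/λ_K = 1580/934 = 1.692.
L_K/L_X = (R_K/R_X)²(T_K/T_X)⁴ = (25.0)²(1.692)⁴ = 5118.
F_K/F_X = (L_K/L_X)/(d_K/d_X)² = 5118/(0.610)² = 1.376×10^4.

1.38×10^4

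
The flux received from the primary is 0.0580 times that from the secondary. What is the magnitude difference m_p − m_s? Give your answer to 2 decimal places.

3.09

m_p − m_s = −2.5 log₁₀(F_p/F_s) = −2.5 log₁₀(0.0580) = −2.5 × (-1.237) = 3.091.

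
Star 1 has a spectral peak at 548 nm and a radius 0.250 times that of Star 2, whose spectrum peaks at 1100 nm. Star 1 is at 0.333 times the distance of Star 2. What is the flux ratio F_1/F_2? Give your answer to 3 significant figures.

Wien's law: T_1/T_2 = λ_2/λ_1 = 1100/548 = 2.007.
L_1/L_2 = (R_1/R_2)²(T_1/T_2)⁴ = (0.250)²(2.007)⁴ = 1.015.
F_1/F_2 = (L_1/L_2)/(d_1/d_2)² = 1.015/(0.333)² = 9.150.

9.15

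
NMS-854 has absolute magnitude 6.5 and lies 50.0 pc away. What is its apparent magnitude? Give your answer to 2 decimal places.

m = M + 5 log₁₀(d/10 pc) = 6.5 + 5 log₁₀(50.0/10)
  = 6.5 + 5 × 0.699 = 6.5 + 3.49 = 9.99.

9.99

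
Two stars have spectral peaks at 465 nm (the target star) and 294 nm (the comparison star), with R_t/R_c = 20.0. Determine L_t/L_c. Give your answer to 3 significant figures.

Wien's law gives T ∝ 1/λ_max, so T_t/T_c = λ_c/λ_t = 294/465 = 0.6323.
Then L ∝ R²T⁴ gives L_t/L_c = (20.0)² × (0.6323)⁴ = 400.0 × 0.1598 = 63.92.

63.9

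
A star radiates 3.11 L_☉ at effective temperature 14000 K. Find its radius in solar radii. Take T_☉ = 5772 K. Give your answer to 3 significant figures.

R/R_☉ = √(L/L_☉) / (T/T_☉)² = √(3.11) / (2.426)²
       = 1.764 / 5.883 = 0.2998.

0.300 solar radii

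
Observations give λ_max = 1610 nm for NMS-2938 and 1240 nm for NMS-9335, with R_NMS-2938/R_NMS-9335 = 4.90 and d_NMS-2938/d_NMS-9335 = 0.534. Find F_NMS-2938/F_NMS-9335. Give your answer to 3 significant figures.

Wien's law: T_NMS-2938/T_NMS-9335 = λ_NMS-9335/λ_NMS-2938 = 1240/1610 = 0.7702.
L_NMS-2938/L_NMS-9335 = (R_NMS-2938/R_NMS-9335)²(T_NMS-2938/T_NMS-9335)⁴ = (4.90)²(0.7702)⁴ = 8.448.
F_NMS-2938/F_NMS-9335 = (L_NMS-2938/L_NMS-9335)/(d_NMS-2938/d_NMS-9335)² = 8.448/(0.534)² = 29.63.

29.6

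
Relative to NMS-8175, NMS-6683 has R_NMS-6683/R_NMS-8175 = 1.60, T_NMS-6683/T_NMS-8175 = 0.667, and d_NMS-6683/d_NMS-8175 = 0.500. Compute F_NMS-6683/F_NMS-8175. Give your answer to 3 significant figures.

L_NMS-6683/L_NMS-8175 = (R_NMS-6683/R_NMS-8175)²(T_NMS-6683/T_NMS-8175)⁴ = (1.60)² × (0.667)⁴ = 0.5067.
F_NMS-6683/F_NMS-8175 = (L_NMS-6683/L_NMS-8175)/(d_NMS-6683/d_NMS-8175)² = 0.5067 / (0.500)² = 2.027.

2.03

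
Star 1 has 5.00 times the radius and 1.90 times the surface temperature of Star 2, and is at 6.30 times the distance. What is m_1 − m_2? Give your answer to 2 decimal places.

-2.29

L_1/L_2 = (5.00)²(1.90)⁴ = 325.8.
F_1/F_2 = (L_1/L_2)/(d_1/d_2)² = 325.8/39.69 = 8.209.
m_1 − m_2 = −2.5 log₁₀(8.209) = -2.29.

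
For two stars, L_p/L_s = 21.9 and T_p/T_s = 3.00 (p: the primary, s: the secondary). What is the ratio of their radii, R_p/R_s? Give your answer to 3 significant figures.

L ∝ R²T⁴ gives R ∝ √L / T², so
R_p/R_s = √(21.9) / (3.00)² = 4.680 / 9.000 = 0.5200.

0.520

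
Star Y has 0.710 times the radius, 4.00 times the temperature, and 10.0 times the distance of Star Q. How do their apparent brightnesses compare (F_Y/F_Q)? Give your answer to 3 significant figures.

L_Y/L_Q = (R_Y/R_Q)²(T_Y/T_Q)⁴ = (0.710)² × (4.00)⁴ = 129.0.
F_Y/F_Q = (L_Y/L_Q)/(d_Y/d_Q)² = 129.0 / (10.0)² = 1.290.

1.29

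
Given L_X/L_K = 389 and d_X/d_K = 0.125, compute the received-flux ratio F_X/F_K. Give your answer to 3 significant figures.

F = L/(4πd²), so F_X/F_K = (L_X/L_K) / (d_X/d_K)²
= 389 / (0.125)² = 389 / 0.01562 = 2.490×10^4.

2.49×10^4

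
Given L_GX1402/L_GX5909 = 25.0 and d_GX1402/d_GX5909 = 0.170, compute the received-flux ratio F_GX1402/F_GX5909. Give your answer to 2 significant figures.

F = L/(4πd²), so F_GX1402/F_GX5909 = (L_GX1402/L_GX5909) / (d_GX1402/d_GX5909)²
= 25.0 / (0.170)² = 25.0 / 0.02890 = 865.1.

8.7×10^2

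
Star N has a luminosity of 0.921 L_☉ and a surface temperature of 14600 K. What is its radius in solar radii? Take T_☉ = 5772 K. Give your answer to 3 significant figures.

0.150 solar radii

R/R_☉ = √(L/L_☉) / (T/T_☉)² = √(0.921) / (2.529)²
       = 0.9597 / 6.398 = 0.1500.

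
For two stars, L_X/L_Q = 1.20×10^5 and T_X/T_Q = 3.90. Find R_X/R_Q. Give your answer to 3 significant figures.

22.8

L ∝ R²T⁴ gives R ∝ √L / T², so
R_X/R_Q = √(1.20×10^5) / (3.90)² = 346.4 / 15.21 = 22.78.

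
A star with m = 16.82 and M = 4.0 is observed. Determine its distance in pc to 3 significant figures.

m − M = 5 log₁₀(d/10 pc)
16.82 − (4.0) = 12.82 = 5 log₁₀(d/10)
d = 10 × 10^(12.82/5) = 10 × 10^2.564 = 3664 pc.

3.66×10^3 pc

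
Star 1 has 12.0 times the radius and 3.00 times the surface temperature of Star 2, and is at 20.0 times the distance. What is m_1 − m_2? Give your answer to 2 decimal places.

L_1/L_2 = (12.0)²(3.00)⁴ = 1.166×10^4.
F_1/F_2 = (L_1/L_2)/(d_1/d_2)² = 1.166×10^4/400.0 = 29.16.
m_1 − m_2 = −2.5 log₁₀(29.16) = -3.66.

-3.66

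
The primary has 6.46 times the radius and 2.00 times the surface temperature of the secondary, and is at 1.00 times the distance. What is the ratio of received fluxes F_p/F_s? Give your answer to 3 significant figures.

L_p/L_s = (R_p/R_s)²(T_p/T_s)⁴ = (6.46)² × (2.00)⁴ = 667.7.
F_p/F_s = (L_p/L_s)/(d_p/d_s)² = 667.7 / (1.00)² = 667.7.

668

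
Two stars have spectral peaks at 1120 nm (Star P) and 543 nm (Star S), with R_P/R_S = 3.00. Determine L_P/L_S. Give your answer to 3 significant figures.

Wien's law gives T ∝ 1/λ_max, so T_P/T_S = λ_S/λ_P = 543/1120 = 0.4848.
Then L ∝ R²T⁴ gives L_P/L_S = (3.00)² × (0.4848)⁴ = 9.000 × 0.05525 = 0.4972.

0.497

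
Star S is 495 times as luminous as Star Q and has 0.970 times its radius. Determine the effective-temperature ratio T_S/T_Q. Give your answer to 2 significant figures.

4.8

L ∝ R²T⁴ gives T ∝ (L/R²)^(1/4), so
T_S/T_Q = (495 / 0.970²)^(1/4) = (526.1)^(1/4) = 4.789.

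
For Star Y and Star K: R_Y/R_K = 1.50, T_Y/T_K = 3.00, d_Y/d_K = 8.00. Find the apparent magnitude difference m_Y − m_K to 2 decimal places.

L_Y/L_K = (1.50)²(3.00)⁴ = 182.2.
F_Y/F_K = (L_Y/L_K)/(d_Y/d_K)² = 182.2/64.00 = 2.848.
m_Y − m_K = −2.5 log₁₀(2.848) = -1.14.

-1.14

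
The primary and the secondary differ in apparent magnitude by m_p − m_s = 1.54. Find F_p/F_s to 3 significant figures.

F_p/F_s = 10^(−(m_p − m_s)/2.5) = 10^(-1.54/2.5) = 10^-0.616 = 0.2421.

0.242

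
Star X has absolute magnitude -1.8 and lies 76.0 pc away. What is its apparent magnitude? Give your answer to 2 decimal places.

m = M + 5 log₁₀(d/10 pc) = -1.8 + 5 log₁₀(76.0/10)
  = -1.8 + 5 × 0.881 = -1.8 + 4.40 = 2.60.

2.60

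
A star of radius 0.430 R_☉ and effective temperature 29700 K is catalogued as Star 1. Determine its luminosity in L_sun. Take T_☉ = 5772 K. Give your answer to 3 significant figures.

130 L_sun

L/L_☉ = (R/R_☉)² (T/T_☉)⁴ = (0.430)² × (29700/5772)⁴
       = 0.1849 × (5.146)⁴ = 0.1849 × 701.0 = 129.6.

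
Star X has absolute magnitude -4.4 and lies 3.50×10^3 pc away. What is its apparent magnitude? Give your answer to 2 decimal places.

8.32

m = M + 5 log₁₀(d/10 pc) = -4.4 + 5 log₁₀(3.50×10^3/10)
  = -4.4 + 5 × 2.544 = -4.4 + 12.72 = 8.32.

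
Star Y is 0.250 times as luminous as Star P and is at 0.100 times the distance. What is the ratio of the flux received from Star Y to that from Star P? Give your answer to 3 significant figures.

25.0

F = L/(4πd²), so F_Y/F_P = (L_Y/L_P) / (d_Y/d_P)²
= 0.250 / (0.100)² = 0.250 / 0.01000 = 25.00.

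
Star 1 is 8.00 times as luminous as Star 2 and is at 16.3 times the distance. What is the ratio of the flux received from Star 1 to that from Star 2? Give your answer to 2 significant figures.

0.030

F = L/(4πd²), so F_1/F_2 = (L_1/L_2) / (d_1/d_2)²
= 8.00 / (16.3)² = 8.00 / 265.7 = 0.03011.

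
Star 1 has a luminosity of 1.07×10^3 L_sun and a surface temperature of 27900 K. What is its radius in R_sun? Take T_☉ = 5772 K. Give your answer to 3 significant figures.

R/R_☉ = √(L/L_☉) / (T/T_☉)² = √(1.07×10^3) / (4.834)²
       = 32.71 / 23.36 = 1.400.

1.40 R_sun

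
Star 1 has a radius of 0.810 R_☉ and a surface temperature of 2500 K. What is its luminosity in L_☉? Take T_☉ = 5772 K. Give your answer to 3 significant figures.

L/L_☉ = (R/R_☉)² (T/T_☉)⁴ = (0.810)² × (2500/5772)⁴
       = 0.6561 × (0.4331)⁴ = 0.6561 × 0.03519 = 0.02309.

0.0231 L_☉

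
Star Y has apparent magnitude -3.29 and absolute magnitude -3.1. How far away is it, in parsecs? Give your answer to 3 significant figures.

m − M = 5 log₁₀(d/10 pc)
-3.29 − (-3.1) = -0.19 = 5 log₁₀(d/10)
d = 10 × 10^(-0.19/5) = 10 × 10^-0.038 = 9.162 pc.

9.16 pc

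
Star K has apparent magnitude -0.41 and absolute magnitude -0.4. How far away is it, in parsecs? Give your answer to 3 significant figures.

m − M = 5 log₁₀(d/10 pc)
-0.41 − (-0.4) = -0.01 = 5 log₁₀(d/10)
d = 10 × 10^(-0.01/5) = 10 × 10^-0.002 = 9.954 pc.

9.95 pc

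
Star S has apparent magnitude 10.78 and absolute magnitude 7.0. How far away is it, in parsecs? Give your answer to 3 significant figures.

57.0 pc

m − M = 5 log₁₀(d/10 pc)
10.78 − (7.0) = 3.78 = 5 log₁₀(d/10)
d = 10 × 10^(3.78/5) = 10 × 10^0.756 = 57.02 pc.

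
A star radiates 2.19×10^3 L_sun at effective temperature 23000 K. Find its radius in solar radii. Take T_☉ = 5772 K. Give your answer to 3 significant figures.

2.95 solar radii

R/R_☉ = √(L/L_☉) / (T/T_☉)² = √(2.19×10^3) / (3.985)²
       = 46.80 / 15.88 = 2.947.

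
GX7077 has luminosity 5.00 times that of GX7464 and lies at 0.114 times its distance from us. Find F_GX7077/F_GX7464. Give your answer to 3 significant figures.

385

F = L/(4πd²), so F_GX7077/F_GX7464 = (L_GX7077/L_GX7464) / (d_GX7077/d_GX7464)²
= 5.00 / (0.114)² = 5.00 / 0.01300 = 384.7.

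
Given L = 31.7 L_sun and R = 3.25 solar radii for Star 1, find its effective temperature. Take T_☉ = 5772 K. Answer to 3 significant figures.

7.60×10^3 K

T/T_☉ = (L/L_☉)^(1/4) / (R/R_☉)^(1/2)
T = 5772 × (31.7)^(1/4) / √(3.25) = 5772 × 2.373 / 1.803 = 7597 K.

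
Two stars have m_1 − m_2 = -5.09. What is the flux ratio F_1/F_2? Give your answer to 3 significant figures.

109

F_1/F_2 = 10^(−(m_1 − m_2)/2.5) = 10^(5.09/2.5) = 10^2.036 = 108.6.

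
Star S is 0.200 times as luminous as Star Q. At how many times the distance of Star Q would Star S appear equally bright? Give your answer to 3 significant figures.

0.447

Equal flux requires L_S/d_S² = L_Q/d_Q², so d_S/d_Q = √(L_S/L_Q)
= √(0.200) = 0.4472.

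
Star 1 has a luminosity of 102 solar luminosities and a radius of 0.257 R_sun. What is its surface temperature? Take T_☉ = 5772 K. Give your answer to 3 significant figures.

T/T_☉ = (L/L_☉)^(1/4) / (R/R_☉)^(1/2)
T = 5772 × (102)^(1/4) / √(0.257) = 5772 × 3.178 / 0.5070 = 3.618×10^4 K.

3.62×10^4 K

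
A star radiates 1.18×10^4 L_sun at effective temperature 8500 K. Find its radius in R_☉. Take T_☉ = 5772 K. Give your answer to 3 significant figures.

R/R_☉ = √(L/L_☉) / (T/T_☉)² = √(1.18×10^4) / (1.473)²
       = 108.6 / 2.169 = 50.09.

50.1 R_☉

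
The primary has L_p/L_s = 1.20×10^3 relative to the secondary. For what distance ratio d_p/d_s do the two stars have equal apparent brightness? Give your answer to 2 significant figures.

35

Equal flux requires L_p/d_p² = L_s/d_s², so d_p/d_s = √(L_p/L_s)
= √(1.20×10^3) = 34.64.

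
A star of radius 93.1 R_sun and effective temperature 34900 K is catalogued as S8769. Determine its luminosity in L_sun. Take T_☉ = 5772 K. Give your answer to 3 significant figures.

1.16×10^7 L_sun

L/L_☉ = (R/R_☉)² (T/T_☉)⁴ = (93.1)² × (34900/5772)⁴
       = 8668 × (6.046)⁴ = 8668 × 1337 = 1.158×10^7.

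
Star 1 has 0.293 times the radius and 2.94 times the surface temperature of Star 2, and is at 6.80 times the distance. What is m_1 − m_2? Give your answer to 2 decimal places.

L_1/L_2 = (0.293)²(2.94)⁴ = 6.414.
F_1/F_2 = (L_1/L_2)/(d_1/d_2)² = 6.414/46.24 = 0.1387.
m_1 − m_2 = −2.5 log₁₀(0.1387) = 2.14.

2.14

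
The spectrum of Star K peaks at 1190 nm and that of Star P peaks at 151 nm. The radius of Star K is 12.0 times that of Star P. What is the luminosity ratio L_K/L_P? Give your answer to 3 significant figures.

Wien's law gives T ∝ 1/λ_max, so T_K/T_P = λ_P/λ_K = 151/1190 = 0.1269.
Then L ∝ R²T⁴ gives L_K/L_P = (12.0)² × (0.1269)⁴ = 144.0 × 2.593×10^-4 = 0.03733.

0.0373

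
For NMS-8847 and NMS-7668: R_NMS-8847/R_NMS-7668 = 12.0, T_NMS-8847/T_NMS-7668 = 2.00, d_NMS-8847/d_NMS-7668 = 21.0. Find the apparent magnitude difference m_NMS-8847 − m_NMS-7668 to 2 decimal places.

-1.80

L_NMS-8847/L_NMS-7668 = (12.0)²(2.00)⁴ = 2304.
F_NMS-8847/F_NMS-7668 = (L_NMS-8847/L_NMS-7668)/(d_NMS-8847/d_NMS-7668)² = 2304/441.0 = 5.224.
m_NMS-8847 − m_NMS-7668 = −2.5 log₁₀(5.224) = -1.80.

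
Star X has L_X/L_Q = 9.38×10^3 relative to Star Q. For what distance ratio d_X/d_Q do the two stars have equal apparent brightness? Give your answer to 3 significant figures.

96.9

Equal flux requires L_X/d_X² = L_Q/d_Q², so d_X/d_Q = √(L_X/L_Q)
= √(9.38×10^3) = 96.85.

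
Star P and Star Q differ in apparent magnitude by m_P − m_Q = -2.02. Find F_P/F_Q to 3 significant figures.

F_P/F_Q = 10^(−(m_P − m_Q)/2.5) = 10^(2.02/2.5) = 10^0.808 = 6.427.

6.43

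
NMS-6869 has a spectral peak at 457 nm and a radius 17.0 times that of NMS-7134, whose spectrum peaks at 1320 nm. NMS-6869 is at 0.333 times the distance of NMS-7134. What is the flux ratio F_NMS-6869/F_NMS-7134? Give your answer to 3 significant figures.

1.81×10^5

Wien's law: T_NMS-6869/T_NMS-7134 = λ_NMS-7134/λ_NMS-6869 = 1320/457 = 2.888.
L_NMS-6869/L_NMS-7134 = (R_NMS-6869/R_NMS-7134)²(T_NMS-6869/T_NMS-7134)⁴ = (17.0)²(2.888)⁴ = 2.012×10^4.
F_NMS-6869/F_NMS-7134 = (L_NMS-6869/L_NMS-7134)/(d_NMS-6869/d_NMS-7134)² = 2.012×10^4/(0.333)² = 1.814×10^5.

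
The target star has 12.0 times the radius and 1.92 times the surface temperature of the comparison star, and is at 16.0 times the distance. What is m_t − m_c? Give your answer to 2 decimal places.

-2.21

L_t/L_c = (12.0)²(1.92)⁴ = 1957.
F_t/F_c = (L_t/L_c)/(d_t/d_c)² = 1957/256.0 = 7.644.
m_t − m_c = −2.5 log₁₀(7.644) = -2.21.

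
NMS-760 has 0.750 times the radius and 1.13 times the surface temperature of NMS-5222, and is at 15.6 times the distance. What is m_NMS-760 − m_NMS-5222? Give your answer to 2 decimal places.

L_NMS-760/L_NMS-5222 = (0.750)²(1.13)⁴ = 0.9171.
F_NMS-760/F_NMS-5222 = (L_NMS-760/L_NMS-5222)/(d_NMS-760/d_NMS-5222)² = 0.9171/243.4 = 0.003769.
m_NMS-760 − m_NMS-5222 = −2.5 log₁₀(0.003769) = 6.06.

6.06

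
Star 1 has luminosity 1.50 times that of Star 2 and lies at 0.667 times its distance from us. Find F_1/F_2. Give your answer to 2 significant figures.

F = L/(4πd²), so F_1/F_2 = (L_1/L_2) / (d_1/d_2)²
= 1.50 / (0.667)² = 1.50 / 0.4449 = 3.372.

3.4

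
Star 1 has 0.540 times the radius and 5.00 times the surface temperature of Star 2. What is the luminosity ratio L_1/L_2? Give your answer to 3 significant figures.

182

From the Stefan–Boltzmann law, L ∝ R²T⁴, so
L_1/L_2 = (R_1/R_2)² (T_1/T_2)⁴ = (0.540)² × (5.00)⁴ = 0.2916 × 625.0 = 182.3.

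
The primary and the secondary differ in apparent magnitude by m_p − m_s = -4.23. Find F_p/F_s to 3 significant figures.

49.2

F_p/F_s = 10^(−(m_p − m_s)/2.5) = 10^(4.23/2.5) = 10^1.692 = 49.20.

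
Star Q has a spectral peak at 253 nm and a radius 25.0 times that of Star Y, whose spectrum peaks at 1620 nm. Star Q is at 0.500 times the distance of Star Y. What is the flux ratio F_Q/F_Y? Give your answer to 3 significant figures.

Wien's law: T_Q/T_Y = λ_Y/λ_Q = 1620/253 = 6.403.
L_Q/L_Y = (R_Q/R_Y)²(T_Q/T_Y)⁴ = (25.0)²(6.403)⁴ = 1.051×10^6.
F_Q/F_Y = (L_Q/L_Y)/(d_Q/d_Y)² = 1.051×10^6/(0.500)² = 4.203×10^6.

4.20×10^6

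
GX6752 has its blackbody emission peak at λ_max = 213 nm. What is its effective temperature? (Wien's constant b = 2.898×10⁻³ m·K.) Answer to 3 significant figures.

T = b/λ_max = 2.898×10⁻³ / (213×10⁻⁹) = 1.361×10^4 K.

1.36×10^4 K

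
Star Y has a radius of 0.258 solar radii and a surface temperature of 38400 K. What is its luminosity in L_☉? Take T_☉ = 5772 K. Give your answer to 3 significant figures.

L/L_☉ = (R/R_☉)² (T/T_☉)⁴ = (0.258)² × (38400/5772)⁴
       = 0.06656 × (6.653)⁴ = 0.06656 × 1959 = 130.4.

130 L_☉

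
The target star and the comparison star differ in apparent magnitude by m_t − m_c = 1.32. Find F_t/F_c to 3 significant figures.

0.296

F_t/F_c = 10^(−(m_t − m_c)/2.5) = 10^(-1.32/2.5) = 10^-0.528 = 0.2965.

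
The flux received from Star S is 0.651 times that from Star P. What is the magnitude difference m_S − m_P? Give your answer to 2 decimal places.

m_S − m_P = −2.5 log₁₀(F_S/F_P) = −2.5 log₁₀(0.651) = −2.5 × (-0.186) = 0.466.

0.47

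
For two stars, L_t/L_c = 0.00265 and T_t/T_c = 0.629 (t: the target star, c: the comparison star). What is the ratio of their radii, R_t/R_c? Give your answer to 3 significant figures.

0.130

L ∝ R²T⁴ gives R ∝ √L / T², so
R_t/R_c = √(0.00265) / (0.629)² = 0.05148 / 0.3956 = 0.1301.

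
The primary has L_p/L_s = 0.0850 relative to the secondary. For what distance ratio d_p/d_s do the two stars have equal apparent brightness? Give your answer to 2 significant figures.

0.29

Equal flux requires L_p/d_p² = L_s/d_s², so d_p/d_s = √(L_p/L_s)
= √(0.0850) = 0.2915.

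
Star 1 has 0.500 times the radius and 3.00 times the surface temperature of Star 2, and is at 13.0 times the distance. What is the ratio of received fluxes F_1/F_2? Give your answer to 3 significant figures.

L_1/L_2 = (R_1/R_2)²(T_1/T_2)⁴ = (0.500)² × (3.00)⁴ = 20.25.
F_1/F_2 = (L_1/L_2)/(d_1/d_2)² = 20.25 / (13.0)² = 0.1198.

0.120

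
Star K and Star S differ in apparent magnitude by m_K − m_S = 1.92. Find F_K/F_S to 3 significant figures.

0.171

F_K/F_S = 10^(−(m_K − m_S)/2.5) = 10^(-1.92/2.5) = 10^-0.768 = 0.1706.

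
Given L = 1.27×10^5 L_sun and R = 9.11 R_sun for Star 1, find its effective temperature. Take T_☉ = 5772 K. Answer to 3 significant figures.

3.61×10^4 K

T/T_☉ = (L/L_☉)^(1/4) / (R/R_☉)^(1/2)
T = 5772 × (1.27×10^5)^(1/4) / √(9.11) = 5772 × 18.88 / 3.018 = 3.610×10^4 K.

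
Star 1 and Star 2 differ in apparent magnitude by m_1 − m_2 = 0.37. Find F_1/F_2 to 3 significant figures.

0.711

F_1/F_2 = 10^(−(m_1 − m_2)/2.5) = 10^(-0.37/2.5) = 10^-0.148 = 0.7112.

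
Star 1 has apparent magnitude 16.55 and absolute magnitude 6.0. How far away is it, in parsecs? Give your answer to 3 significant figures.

1.29×10^3 pc

m − M = 5 log₁₀(d/10 pc)
16.55 − (6.0) = 10.55 = 5 log₁₀(d/10)
d = 10 × 10^(10.55/5) = 10 × 10^2.110 = 1288 pc.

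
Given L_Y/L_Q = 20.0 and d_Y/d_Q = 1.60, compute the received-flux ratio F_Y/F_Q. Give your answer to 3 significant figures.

F = L/(4πd²), so F_Y/F_Q = (L_Y/L_Q) / (d_Y/d_Q)²
= 20.0 / (1.60)² = 20.0 / 2.560 = 7.812.

7.81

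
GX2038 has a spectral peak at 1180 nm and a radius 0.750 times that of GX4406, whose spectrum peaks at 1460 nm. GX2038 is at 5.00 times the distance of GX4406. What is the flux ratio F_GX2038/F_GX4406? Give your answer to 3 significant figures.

Wien's law: T_GX2038/T_GX4406 = λ_GX4406/λ_GX2038 = 1460/1180 = 1.237.
L_GX2038/L_GX4406 = (R_GX2038/R_GX4406)²(T_GX2038/T_GX4406)⁴ = (0.750)²(1.237)⁴ = 1.318.
F_GX2038/F_GX4406 = (L_GX2038/L_GX4406)/(d_GX2038/d_GX4406)² = 1.318/(5.00)² = 0.05273.

0.0527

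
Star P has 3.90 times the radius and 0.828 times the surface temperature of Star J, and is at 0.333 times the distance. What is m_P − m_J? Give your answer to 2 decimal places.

-4.52

L_P/L_J = (3.90)²(0.828)⁴ = 7.149.
F_P/F_J = (L_P/L_J)/(d_P/d_J)² = 7.149/0.1109 = 64.47.
m_P − m_J = −2.5 log₁₀(64.47) = -4.52.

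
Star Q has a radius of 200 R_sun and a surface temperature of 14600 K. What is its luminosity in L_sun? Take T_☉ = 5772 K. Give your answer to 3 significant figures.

1.64×10^6 L_sun

L/L_☉ = (R/R_☉)² (T/T_☉)⁴ = (200)² × (14600/5772)⁴
       = 4.000×10^4 × (2.529)⁴ = 4.000×10^4 × 40.94 = 1.637×10^6.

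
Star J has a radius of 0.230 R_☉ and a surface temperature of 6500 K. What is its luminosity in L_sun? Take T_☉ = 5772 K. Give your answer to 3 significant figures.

L/L_☉ = (R/R_☉)² (T/T_☉)⁴ = (0.230)² × (6500/5772)⁴
       = 0.05290 × (1.126)⁴ = 0.05290 × 1.608 = 0.08508.

0.0851 L_sun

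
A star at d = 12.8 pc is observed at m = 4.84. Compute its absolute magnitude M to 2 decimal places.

4.30

M = m − 5 log₁₀(d/10 pc) = 4.84 − 5 log₁₀(12.8/10)
  = 4.84 − 5 × 0.107 = 4.84 − 0.54 = 4.30.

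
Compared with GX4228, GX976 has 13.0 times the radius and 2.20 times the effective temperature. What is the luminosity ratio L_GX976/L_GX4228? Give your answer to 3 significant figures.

3.96×10^3

From the Stefan–Boltzmann law, L ∝ R²T⁴, so
L_GX976/L_GX4228 = (R_GX976/R_GX4228)² (T_GX976/T_GX4228)⁴ = (13.0)² × (2.20)⁴ = 169.0 × 23.43 = 3959.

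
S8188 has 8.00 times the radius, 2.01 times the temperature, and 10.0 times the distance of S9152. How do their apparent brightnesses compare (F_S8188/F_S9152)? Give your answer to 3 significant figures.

10.4

L_S8188/L_S9152 = (R_S8188/R_S9152)²(T_S8188/T_S9152)⁴ = (8.00)² × (2.01)⁴ = 1045.
F_S8188/F_S9152 = (L_S8188/L_S9152)/(d_S8188/d_S9152)² = 1045 / (10.0)² = 10.45.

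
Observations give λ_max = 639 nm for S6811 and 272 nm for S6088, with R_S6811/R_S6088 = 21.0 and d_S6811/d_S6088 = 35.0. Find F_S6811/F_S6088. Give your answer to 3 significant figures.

Wien's law: T_S6811/T_S6088 = λ_S6088/λ_S6811 = 272/639 = 0.4257.
L_S6811/L_S6088 = (R_S6811/R_S6088)²(T_S6811/T_S6088)⁴ = (21.0)²(0.4257)⁴ = 14.48.
F_S6811/F_S6088 = (L_S6811/L_S6088)/(d_S6811/d_S6088)² = 14.48/(35.0)² = 0.01182.

0.0118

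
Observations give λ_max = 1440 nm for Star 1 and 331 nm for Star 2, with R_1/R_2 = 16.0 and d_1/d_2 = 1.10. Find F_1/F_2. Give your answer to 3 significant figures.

0.591

Wien's law: T_1/T_2 = λ_2/λ_1 = 331/1440 = 0.2299.
L_1/L_2 = (R_1/R_2)²(T_1/T_2)⁴ = (16.0)²(0.2299)⁴ = 0.7147.
F_1/F_2 = (L_1/L_2)/(d_1/d_2)² = 0.7147/(1.10)² = 0.5906.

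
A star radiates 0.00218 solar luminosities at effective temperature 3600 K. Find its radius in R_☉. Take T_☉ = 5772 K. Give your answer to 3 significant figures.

0.120 R_☉

R/R_☉ = √(L/L_☉) / (T/T_☉)² = √(0.00218) / (0.6237)²
       = 0.04669 / 0.3890 = 0.1200.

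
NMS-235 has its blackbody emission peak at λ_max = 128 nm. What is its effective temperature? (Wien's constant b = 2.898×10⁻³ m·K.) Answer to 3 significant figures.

2.26×10^4 K

T = b/λ_max = 2.898×10⁻³ / (128×10⁻⁹) = 2.264×10^4 K.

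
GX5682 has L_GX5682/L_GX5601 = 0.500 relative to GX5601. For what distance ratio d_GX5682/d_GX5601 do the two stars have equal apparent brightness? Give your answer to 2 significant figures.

Equal flux requires L_GX5682/d_GX5682² = L_GX5601/d_GX5601², so d_GX5682/d_GX5601 = √(L_GX5682/L_GX5601)
= √(0.500) = 0.7071.

0.71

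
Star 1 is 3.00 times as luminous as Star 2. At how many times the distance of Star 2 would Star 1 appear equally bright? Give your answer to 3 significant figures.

Equal flux requires L_1/d_1² = L_2/d_2², so d_1/d_2 = √(L_1/L_2)
= √(3.00) = 1.732.

1.73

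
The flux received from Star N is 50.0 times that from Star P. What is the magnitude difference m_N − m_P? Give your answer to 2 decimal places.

-4.25

m_N − m_P = −2.5 log₁₀(F_N/F_P) = −2.5 log₁₀(50.0) = −2.5 × (1.699) = -4.247.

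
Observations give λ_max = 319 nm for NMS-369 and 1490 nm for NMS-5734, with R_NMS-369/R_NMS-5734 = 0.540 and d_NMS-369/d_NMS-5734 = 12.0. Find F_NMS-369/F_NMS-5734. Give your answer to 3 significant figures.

0.964

Wien's law: T_NMS-369/T_NMS-5734 = λ_NMS-5734/λ_NMS-369 = 1490/319 = 4.671.
L_NMS-369/L_NMS-5734 = (R_NMS-369/R_NMS-5734)²(T_NMS-369/T_NMS-5734)⁴ = (0.540)²(4.671)⁴ = 138.8.
F_NMS-369/F_NMS-5734 = (L_NMS-369/L_NMS-5734)/(d_NMS-369/d_NMS-5734)² = 138.8/(12.0)² = 0.9638.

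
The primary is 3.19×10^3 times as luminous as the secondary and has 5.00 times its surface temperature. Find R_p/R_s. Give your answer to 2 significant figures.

2.3

L ∝ R²T⁴ gives R ∝ √L / T², so
R_p/R_s = √(3.19×10^3) / (5.00)² = 56.48 / 25.00 = 2.259.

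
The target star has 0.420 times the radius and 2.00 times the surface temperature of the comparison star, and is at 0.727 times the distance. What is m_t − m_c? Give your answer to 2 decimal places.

-1.82

L_t/L_c = (0.420)²(2.00)⁴ = 2.822.
F_t/F_c = (L_t/L_c)/(d_t/d_c)² = 2.822/0.5285 = 5.340.
m_t − m_c = −2.5 log₁₀(5.340) = -1.82.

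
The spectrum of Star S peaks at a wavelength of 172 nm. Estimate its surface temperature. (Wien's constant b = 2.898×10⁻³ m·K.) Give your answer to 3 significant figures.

1.68×10^4 K

T = b/λ_max = 2.898×10⁻³ / (172×10⁻⁹) = 1.685×10^4 K.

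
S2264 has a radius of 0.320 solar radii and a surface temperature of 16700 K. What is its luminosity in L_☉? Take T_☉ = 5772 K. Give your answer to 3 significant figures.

L/L_☉ = (R/R_☉)² (T/T_☉)⁴ = (0.320)² × (16700/5772)⁴
       = 0.1024 × (2.893)⁴ = 0.1024 × 70.07 = 7.176.

7.18 L_☉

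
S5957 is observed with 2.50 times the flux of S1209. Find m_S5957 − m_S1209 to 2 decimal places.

m_S5957 − m_S1209 = −2.5 log₁₀(F_S5957/F_S1209) = −2.5 log₁₀(2.50) = −2.5 × (0.398) = -0.995.

-0.99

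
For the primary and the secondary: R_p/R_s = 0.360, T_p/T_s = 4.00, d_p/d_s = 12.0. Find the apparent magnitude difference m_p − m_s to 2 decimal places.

1.59

L_p/L_s = (0.360)²(4.00)⁴ = 33.18.
F_p/F_s = (L_p/L_s)/(d_p/d_s)² = 33.18/144.0 = 0.2304.
m_p − m_s = −2.5 log₁₀(0.2304) = 1.59.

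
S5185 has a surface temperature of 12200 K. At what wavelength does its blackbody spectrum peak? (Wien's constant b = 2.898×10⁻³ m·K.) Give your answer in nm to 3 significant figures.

238 nm

λ_max = b/T = 2.898×10⁻³ / 12200 = 2.38×10^-7 m = 237.5 nm.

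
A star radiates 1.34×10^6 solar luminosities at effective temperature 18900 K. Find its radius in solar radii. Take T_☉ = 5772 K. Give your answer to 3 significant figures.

108 solar radii

R/R_☉ = √(L/L_☉) / (T/T_☉)² = √(1.34×10^6) / (3.274)²
       = 1158 / 10.72 = 108.0.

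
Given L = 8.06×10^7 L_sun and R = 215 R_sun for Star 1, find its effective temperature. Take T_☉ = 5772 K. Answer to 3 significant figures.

T/T_☉ = (L/L_☉)^(1/4) / (R/R_☉)^(1/2)
T = 5772 × (8.06×10^7)^(1/4) / √(215) = 5772 × 94.75 / 14.66 = 3.730×10^4 K.

3.73×10^4 K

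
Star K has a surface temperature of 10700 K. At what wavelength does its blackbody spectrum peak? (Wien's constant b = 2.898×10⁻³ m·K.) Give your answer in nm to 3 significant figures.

λ_max = b/T = 2.898×10⁻³ / 10700 = 2.71×10^-7 m = 270.8 nm.

271 nm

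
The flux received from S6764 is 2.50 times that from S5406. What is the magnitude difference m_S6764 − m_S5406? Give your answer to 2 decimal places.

m_S6764 − m_S5406 = −2.5 log₁₀(F_S6764/F_S5406) = −2.5 log₁₀(2.50) = −2.5 × (0.398) = -0.995.

-0.99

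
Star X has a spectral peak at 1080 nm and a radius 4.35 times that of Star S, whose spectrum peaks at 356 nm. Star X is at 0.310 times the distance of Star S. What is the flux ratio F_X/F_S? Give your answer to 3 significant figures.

Wien's law: T_X/T_S = λ_S/λ_X = 356/1080 = 0.3296.
L_X/L_S = (R_X/R_S)²(T_X/T_S)⁴ = (4.35)²(0.3296)⁴ = 0.2234.
F_X/F_S = (L_X/L_S)/(d_X/d_S)² = 0.2234/(0.310)² = 2.325.

2.32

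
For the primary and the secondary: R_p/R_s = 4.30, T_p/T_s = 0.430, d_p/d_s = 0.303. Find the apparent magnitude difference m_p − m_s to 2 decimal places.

L_p/L_s = (4.30)²(0.430)⁴ = 0.6321.
F_p/F_s = (L_p/L_s)/(d_p/d_s)² = 0.6321/0.09181 = 6.885.
m_p − m_s = −2.5 log₁₀(6.885) = -2.09.

-2.09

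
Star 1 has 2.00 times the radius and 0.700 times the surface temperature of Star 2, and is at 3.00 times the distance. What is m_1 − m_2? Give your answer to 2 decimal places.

L_1/L_2 = (2.00)²(0.700)⁴ = 0.9604.
F_1/F_2 = (L_1/L_2)/(d_1/d_2)² = 0.9604/9.000 = 0.1067.
m_1 − m_2 = −2.5 log₁₀(0.1067) = 2.43.

2.43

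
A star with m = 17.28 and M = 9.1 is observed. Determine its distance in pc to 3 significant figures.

m − M = 5 log₁₀(d/10 pc)
17.28 − (9.1) = 8.18 = 5 log₁₀(d/10)
d = 10 × 10^(8.18/5) = 10 × 10^1.636 = 432.5 pc.

433 pc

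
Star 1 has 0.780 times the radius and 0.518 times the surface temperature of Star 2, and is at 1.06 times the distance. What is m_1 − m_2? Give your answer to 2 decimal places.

3.52

L_1/L_2 = (0.780)²(0.518)⁴ = 0.04380.
F_1/F_2 = (L_1/L_2)/(d_1/d_2)² = 0.04380/1.124 = 0.03898.
m_1 − m_2 = −2.5 log₁₀(0.03898) = 3.52.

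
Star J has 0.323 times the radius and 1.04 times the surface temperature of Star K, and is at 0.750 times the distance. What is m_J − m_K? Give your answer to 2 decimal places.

1.66

L_J/L_K = (0.323)²(1.04)⁴ = 0.1221.
F_J/F_K = (L_J/L_K)/(d_J/d_K)² = 0.1221/0.5625 = 0.2170.
m_J − m_K = −2.5 log₁₀(0.2170) = 1.66.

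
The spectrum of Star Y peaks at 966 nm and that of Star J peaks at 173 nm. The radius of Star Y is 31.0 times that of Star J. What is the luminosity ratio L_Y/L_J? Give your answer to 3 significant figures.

Wien's law gives T ∝ 1/λ_max, so T_Y/T_J = λ_J/λ_Y = 173/966 = 0.1791.
Then L ∝ R²T⁴ gives L_Y/L_J = (31.0)² × (0.1791)⁴ = 961.0 × 0.001029 = 0.9886.

0.989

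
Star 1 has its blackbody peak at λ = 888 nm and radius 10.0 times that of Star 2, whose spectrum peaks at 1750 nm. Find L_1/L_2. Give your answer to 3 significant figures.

1.51×10^3

Wien's law gives T ∝ 1/λ_max, so T_1/T_2 = λ_2/λ_1 = 1750/888 = 1.971.
Then L ∝ R²T⁴ gives L_1/L_2 = (10.0)² × (1.971)⁴ = 100.0 × 15.08 = 1508.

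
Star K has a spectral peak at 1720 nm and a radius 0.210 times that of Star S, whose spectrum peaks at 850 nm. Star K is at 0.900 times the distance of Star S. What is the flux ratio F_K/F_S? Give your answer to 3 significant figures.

Wien's law: T_K/T_S = λ_S/λ_K = 850/1720 = 0.4942.
L_K/L_S = (R_K/R_S)²(T_K/T_S)⁴ = (0.210)²(0.4942)⁴ = 0.002630.
F_K/F_S = (L_K/L_S)/(d_K/d_S)² = 0.002630/(0.900)² = 0.003247.

0.00325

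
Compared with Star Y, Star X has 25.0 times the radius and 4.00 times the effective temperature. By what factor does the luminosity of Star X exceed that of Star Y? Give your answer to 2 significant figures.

From the Stefan–Boltzmann law, L ∝ R²T⁴, so
L_X/L_Y = (R_X/R_Y)² (T_X/T_Y)⁴ = (25.0)² × (4.00)⁴ = 625.0 × 256.0 = 1.600×10^5.

1.6×10^5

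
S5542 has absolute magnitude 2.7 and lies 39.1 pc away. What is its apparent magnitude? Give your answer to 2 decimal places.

5.66

m = M + 5 log₁₀(d/10 pc) = 2.7 + 5 log₁₀(39.1/10)
  = 2.7 + 5 × 0.592 = 2.7 + 2.96 = 5.66.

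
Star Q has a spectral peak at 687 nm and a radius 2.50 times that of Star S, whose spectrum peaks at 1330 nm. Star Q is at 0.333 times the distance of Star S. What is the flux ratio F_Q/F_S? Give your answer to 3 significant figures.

Wien's law: T_Q/T_S = λ_S/λ_Q = 1330/687 = 1.936.
L_Q/L_S = (R_Q/R_S)²(T_Q/T_S)⁴ = (2.50)²(1.936)⁴ = 87.79.
F_Q/F_S = (L_Q/L_S)/(d_Q/d_S)² = 87.79/(0.333)² = 791.7.

792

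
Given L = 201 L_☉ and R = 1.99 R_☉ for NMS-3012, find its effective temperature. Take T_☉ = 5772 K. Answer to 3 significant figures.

T/T_☉ = (L/L_☉)^(1/4) / (R/R_☉)^(1/2)
T = 5772 × (201)^(1/4) / √(1.99) = 5772 × 3.765 / 1.411 = 1.541×10^4 K.

1.54×10^4 K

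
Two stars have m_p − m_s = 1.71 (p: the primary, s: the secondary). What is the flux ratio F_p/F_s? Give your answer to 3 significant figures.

F_p/F_s = 10^(−(m_p − m_s)/2.5) = 10^(-1.71/2.5) = 10^-0.684 = 0.2070.

0.207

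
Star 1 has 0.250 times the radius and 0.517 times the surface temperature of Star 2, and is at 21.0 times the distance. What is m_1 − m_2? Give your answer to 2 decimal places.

L_1/L_2 = (0.250)²(0.517)⁴ = 0.004465.
F_1/F_2 = (L_1/L_2)/(d_1/d_2)² = 0.004465/441.0 = 1.013×10^-5.
m_1 − m_2 = −2.5 log₁₀(1.013×10^-5) = 12.49.

12.49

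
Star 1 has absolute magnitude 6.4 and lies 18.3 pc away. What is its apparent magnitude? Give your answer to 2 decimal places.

7.71

m = M + 5 log₁₀(d/10 pc) = 6.4 + 5 log₁₀(18.3/10)
  = 6.4 + 5 × 0.262 = 6.4 + 1.31 = 7.71.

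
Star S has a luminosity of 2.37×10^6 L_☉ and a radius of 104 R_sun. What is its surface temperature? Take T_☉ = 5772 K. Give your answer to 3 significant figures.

T/T_☉ = (L/L_☉)^(1/4) / (R/R_☉)^(1/2)
T = 5772 × (2.37×10^6)^(1/4) / √(104) = 5772 × 39.24 / 10.20 = 2.221×10^4 K.

2.22×10^4 K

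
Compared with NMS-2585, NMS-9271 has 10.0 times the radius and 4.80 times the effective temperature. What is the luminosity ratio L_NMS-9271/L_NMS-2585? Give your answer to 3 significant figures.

From the Stefan–Boltzmann law, L ∝ R²T⁴, so
L_NMS-9271/L_NMS-2585 = (R_NMS-9271/R_NMS-2585)² (T_NMS-9271/T_NMS-2585)⁴ = (10.0)² × (4.80)⁴ = 100.0 × 530.8 = 5.308×10^4.

5.31×10^4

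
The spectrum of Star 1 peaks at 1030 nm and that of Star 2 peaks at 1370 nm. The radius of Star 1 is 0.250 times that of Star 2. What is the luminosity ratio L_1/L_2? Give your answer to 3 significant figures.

0.196

Wien's law gives T ∝ 1/λ_max, so T_1/T_2 = λ_2/λ_1 = 1370/1030 = 1.330.
Then L ∝ R²T⁴ gives L_1/L_2 = (0.250)² × (1.330)⁴ = 0.06250 × 3.130 = 0.1956.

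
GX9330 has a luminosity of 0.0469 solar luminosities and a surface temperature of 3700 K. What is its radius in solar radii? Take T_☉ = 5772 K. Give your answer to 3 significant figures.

R/R_☉ = √(L/L_☉) / (T/T_☉)² = √(0.0469) / (0.6410)²
       = 0.2166 / 0.4109 = 0.5270.

0.527 solar radii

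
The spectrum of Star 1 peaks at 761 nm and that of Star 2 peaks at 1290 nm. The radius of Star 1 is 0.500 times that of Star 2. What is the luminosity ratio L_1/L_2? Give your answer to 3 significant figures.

Wien's law gives T ∝ 1/λ_max, so T_1/T_2 = λ_2/λ_1 = 1290/761 = 1.695.
Then L ∝ R²T⁴ gives L_1/L_2 = (0.500)² × (1.695)⁴ = 0.2500 × 8.257 = 2.064.

2.06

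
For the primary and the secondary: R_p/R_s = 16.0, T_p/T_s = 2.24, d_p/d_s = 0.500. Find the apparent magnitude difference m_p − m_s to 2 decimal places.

-11.03

L_p/L_s = (16.0)²(2.24)⁴ = 6445.
F_p/F_s = (L_p/L_s)/(d_p/d_s)² = 6445/0.2500 = 2.578×10^4.
m_p − m_s = −2.5 log₁₀(2.578×10^4) = -11.03.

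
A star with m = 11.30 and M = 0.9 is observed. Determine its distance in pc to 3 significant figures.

m − M = 5 log₁₀(d/10 pc)
11.30 − (0.9) = 10.40 = 5 log₁₀(d/10)
d = 10 × 10^(10.40/5) = 10 × 10^2.080 = 1202 pc.

1.20×10^3 pc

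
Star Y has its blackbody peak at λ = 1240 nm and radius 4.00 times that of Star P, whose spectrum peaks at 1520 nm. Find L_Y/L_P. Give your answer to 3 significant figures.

Wien's law gives T ∝ 1/λ_max, so T_Y/T_P = λ_P/λ_Y = 1520/1240 = 1.226.
Then L ∝ R²T⁴ gives L_Y/L_P = (4.00)² × (1.226)⁴ = 16.00 × 2.258 = 36.12.

36.1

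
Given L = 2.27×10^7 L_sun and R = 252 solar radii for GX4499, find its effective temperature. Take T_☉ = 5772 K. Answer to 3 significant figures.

T/T_☉ = (L/L_☉)^(1/4) / (R/R_☉)^(1/2)
T = 5772 × (2.27×10^7)^(1/4) / √(252) = 5772 × 69.03 / 15.87 = 2.510×10^4 K.

2.51×10^4 K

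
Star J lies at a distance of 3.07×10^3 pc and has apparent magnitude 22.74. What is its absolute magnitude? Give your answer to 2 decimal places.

M = m − 5 log₁₀(d/10 pc) = 22.74 − 5 log₁₀(3.07×10^3/10)
  = 22.74 − 5 × 2.487 = 22.74 − 12.44 = 10.30.

10.30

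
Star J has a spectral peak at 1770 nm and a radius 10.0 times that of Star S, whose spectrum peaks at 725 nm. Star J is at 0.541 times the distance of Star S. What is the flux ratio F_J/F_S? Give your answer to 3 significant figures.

9.62

Wien's law: T_J/T_S = λ_S/λ_J = 725/1770 = 0.4096.
L_J/L_S = (R_J/R_S)²(T_J/T_S)⁴ = (10.0)²(0.4096)⁴ = 2.815.
F_J/F_S = (L_J/L_S)/(d_J/d_S)² = 2.815/(0.541)² = 9.618.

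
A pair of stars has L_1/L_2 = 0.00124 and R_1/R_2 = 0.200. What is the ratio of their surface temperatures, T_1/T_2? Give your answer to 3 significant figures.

L ∝ R²T⁴ gives T ∝ (L/R²)^(1/4), so
T_1/T_2 = (0.00124 / 0.200²)^(1/4) = (0.03100)^(1/4) = 0.4196.

0.420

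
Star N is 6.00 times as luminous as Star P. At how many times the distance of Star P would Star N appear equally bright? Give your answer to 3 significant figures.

2.45

Equal flux requires L_N/d_N² = L_P/d_P², so d_N/d_P = √(L_N/L_P)
= √(6.00) = 2.449.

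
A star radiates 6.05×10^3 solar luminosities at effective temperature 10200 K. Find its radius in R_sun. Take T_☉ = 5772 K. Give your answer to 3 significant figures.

R/R_☉ = √(L/L_☉) / (T/T_☉)² = √(6.05×10^3) / (1.767)²
       = 77.78 / 3.123 = 24.91.

24.9 R_sun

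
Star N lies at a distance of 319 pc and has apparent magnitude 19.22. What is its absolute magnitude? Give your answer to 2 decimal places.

11.70

M = m − 5 log₁₀(d/10 pc) = 19.22 − 5 log₁₀(319/10)
  = 19.22 − 5 × 1.504 = 19.22 − 7.52 = 11.70.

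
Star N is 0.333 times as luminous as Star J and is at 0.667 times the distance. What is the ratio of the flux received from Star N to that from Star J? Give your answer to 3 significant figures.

F = L/(4πd²), so F_N/F_J = (L_N/L_J) / (d_N/d_J)²
= 0.333 / (0.667)² = 0.333 / 0.4449 = 0.7485.

0.749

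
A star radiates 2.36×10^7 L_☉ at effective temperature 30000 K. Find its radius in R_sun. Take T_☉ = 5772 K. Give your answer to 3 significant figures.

180 R_sun

R/R_☉ = √(L/L_☉) / (T/T_☉)² = √(2.36×10^7) / (5.198)²
       = 4858 / 27.01 = 179.8.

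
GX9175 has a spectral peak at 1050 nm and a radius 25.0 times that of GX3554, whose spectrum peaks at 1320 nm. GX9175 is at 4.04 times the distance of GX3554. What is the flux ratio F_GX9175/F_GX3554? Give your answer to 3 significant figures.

Wien's law: T_GX9175/T_GX3554 = λ_GX3554/λ_GX9175 = 1320/1050 = 1.257.
L_GX9175/L_GX3554 = (R_GX9175/R_GX3554)²(T_GX9175/T_GX3554)⁴ = (25.0)²(1.257)⁴ = 1561.
F_GX9175/F_GX3554 = (L_GX9175/L_GX3554)/(d_GX9175/d_GX3554)² = 1561/(4.04)² = 95.64.

95.6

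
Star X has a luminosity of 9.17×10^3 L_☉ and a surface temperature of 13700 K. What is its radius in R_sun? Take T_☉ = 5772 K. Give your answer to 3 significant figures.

R/R_☉ = √(L/L_☉) / (T/T_☉)² = √(9.17×10^3) / (2.374)²
       = 95.76 / 5.634 = 17.00.

17.0 R_sun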